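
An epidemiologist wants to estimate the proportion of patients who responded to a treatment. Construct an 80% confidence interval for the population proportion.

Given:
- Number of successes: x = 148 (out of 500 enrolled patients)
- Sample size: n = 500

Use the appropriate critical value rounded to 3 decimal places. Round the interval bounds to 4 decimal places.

Sample proportion: p̂ = 148/500 = 0.296000

Check conditions for normal approximation:
  np̂ = 148 ≥ 10 ✓
  n(1-p̂) = 352 ≥ 10 ✓

The sample is large enough, so use a z-interval (normal approximation) for the proportion.

For 80% confidence, z* = 1.282 (from standard normal table)

Standard error: SE = √(p̂(1-p̂)/n) = √(0.296000×0.704000/500) = 0.02041490

Margin of error: E = z* × SE = 1.282 × 0.02041490 = 0.026172

Z-interval: p̂ ± E = 0.296000 ± 0.026172 = (0.269828, 0.322172)

Rounded to 4 decimal places:

(0.2698, 0.3222)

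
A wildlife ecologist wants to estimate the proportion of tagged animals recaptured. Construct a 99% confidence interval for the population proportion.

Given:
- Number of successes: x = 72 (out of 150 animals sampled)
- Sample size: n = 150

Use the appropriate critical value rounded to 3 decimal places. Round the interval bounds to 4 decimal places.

Sample proportion: p̂ = 72/150 = 0.480000

Check conditions for normal approximation:
  np̂ = 72 ≥ 10 ✓
  n(1-p̂) = 78 ≥ 10 ✓

The sample is large enough, so use a z-interval (normal approximation) for the proportion.

For 99% confidence, z* = 2.576 (from standard normal table)

Standard error: SE = √(p̂(1-p̂)/n) = √(0.480000×0.520000/150) = 0.04079216

Margin of error: E = z* × SE = 2.576 × 0.04079216 = 0.105081

Z-interval: p̂ ± E = 0.480000 ± 0.105081 = (0.374919, 0.585081)

Rounded to 4 decimal places:

(0.3749, 0.5851)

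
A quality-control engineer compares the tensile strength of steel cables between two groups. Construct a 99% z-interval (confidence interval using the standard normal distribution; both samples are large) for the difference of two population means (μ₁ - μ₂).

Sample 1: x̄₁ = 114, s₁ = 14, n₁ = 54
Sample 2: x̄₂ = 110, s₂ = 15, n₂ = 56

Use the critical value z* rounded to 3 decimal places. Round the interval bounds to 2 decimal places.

Both samples are large (n₁ = 54 ≥ 30, n₂ = 56 ≥ 30), so a z-interval for the difference of means applies.

Point estimate: x̄₁ - x̄₂ = 114 - 110 = 4

Standard error: SE = √(s₁²/n₁ + s₂²/n₂)
= √(14²/54 + 15²/56)
= √(3.629630 + 4.017857)
= 2.765409

For 99% confidence, z* = 2.576 (from standard normal table)
Margin of error: E = z* × SE = 2.576 × 2.765409 = 7.1237

Z-interval: (x̄₁ - x̄₂) ± E = 4 ± 7.1237 = (-3.1237, 11.1237)

Rounded to 2 decimal places:

(-3.12, 11.12)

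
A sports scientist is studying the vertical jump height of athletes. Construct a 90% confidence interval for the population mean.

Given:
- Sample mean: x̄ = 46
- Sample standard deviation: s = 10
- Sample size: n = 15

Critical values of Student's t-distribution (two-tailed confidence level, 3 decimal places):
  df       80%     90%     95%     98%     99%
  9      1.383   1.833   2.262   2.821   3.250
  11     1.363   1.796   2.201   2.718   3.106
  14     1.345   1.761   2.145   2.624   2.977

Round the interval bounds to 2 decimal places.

The population standard deviation σ is unknown (only the sample standard deviation s is given), so use a t-interval with df = n - 1 = 15 - 1 = 14.

For 90% confidence with df = 14, t* = 1.761 (from t-table)

Standard error: SE = s/√n = 10/√15 = 2.581989

Margin of error: E = t* × SE = 1.761 × 2.581989 = 4.5469

T-interval: x̄ ± E = 46 ± 4.5469 = (41.4531, 50.5469)

Rounded to 2 decimal places:

(41.45, 50.55)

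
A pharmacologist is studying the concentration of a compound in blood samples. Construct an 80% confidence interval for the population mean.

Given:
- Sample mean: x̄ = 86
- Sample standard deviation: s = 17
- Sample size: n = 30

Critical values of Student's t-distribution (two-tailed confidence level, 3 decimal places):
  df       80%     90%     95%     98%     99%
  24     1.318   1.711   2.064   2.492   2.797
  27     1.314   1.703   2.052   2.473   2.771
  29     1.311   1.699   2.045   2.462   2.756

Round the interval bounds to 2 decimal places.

The population standard deviation σ is unknown (only the sample standard deviation s is given), so use a t-interval with df = n - 1 = 30 - 1 = 29.

For 80% confidence with df = 29, t* = 1.311 (from t-table)

Standard error: SE = s/√n = 17/√30 = 3.103761

Margin of error: E = t* × SE = 1.311 × 3.103761 = 4.0690

T-interval: x̄ ± E = 86 ± 4.0690 = (81.9310, 90.0690)

Rounded to 2 decimal places:

(81.93, 90.07)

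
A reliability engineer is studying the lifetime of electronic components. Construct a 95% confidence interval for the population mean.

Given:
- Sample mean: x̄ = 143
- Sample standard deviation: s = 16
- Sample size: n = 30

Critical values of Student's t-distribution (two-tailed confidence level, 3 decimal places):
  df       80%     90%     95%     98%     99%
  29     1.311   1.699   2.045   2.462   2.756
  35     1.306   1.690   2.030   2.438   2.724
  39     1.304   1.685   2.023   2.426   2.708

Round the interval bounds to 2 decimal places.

The population standard deviation σ is unknown (only the sample standard deviation s is given), so use a t-interval with df = n - 1 = 30 - 1 = 29.

For 95% confidence with df = 29, t* = 2.045 (from t-table)

Standard error: SE = s/√n = 16/√30 = 2.921187

Margin of error: E = t* × SE = 2.045 × 2.921187 = 5.9738

T-interval: x̄ ± E = 143 ± 5.9738 = (137.0262, 148.9738)

Rounded to 2 decimal places:

(137.03, 148.97)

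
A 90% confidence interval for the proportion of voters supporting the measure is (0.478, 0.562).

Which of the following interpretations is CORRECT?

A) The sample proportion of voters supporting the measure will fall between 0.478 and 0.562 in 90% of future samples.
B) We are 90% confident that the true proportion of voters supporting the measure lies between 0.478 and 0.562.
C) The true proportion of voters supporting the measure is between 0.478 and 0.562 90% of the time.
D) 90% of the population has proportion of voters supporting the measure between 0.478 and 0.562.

A confidence interval represents our confidence in the procedure, not a probability statement about the parameter.

Key concept: If we repeated this sampling process many times and computed a 90% CI each time, about 90% of those intervals would contain the true population parameter.

For this specific interval (0.478, 0.562):
- Midpoint (point estimate): 0.52
- Margin of error: 0.042

The correct interpretation is the one stating confidence that the true parameter lies in the interval — option B.

B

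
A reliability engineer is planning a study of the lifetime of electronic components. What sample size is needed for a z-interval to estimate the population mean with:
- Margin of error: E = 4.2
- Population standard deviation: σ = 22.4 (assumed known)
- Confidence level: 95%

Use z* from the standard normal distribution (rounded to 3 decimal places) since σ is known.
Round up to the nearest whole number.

Using z* since population σ is known (z-interval formula).

For 95% confidence, z* = 1.96 (from standard normal table)

Sample size formula for z-interval: n = (z*σ/E)²

n = (1.96 × 22.4 / 4.2)²
  = (10.453333)²
  = 109.2722

Round up to the nearest whole number: n = 110

110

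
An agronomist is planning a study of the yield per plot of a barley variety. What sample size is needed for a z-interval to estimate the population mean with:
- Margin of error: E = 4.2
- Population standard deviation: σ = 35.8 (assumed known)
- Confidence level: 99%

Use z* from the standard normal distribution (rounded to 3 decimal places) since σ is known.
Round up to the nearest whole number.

Using z* since population σ is known (z-interval formula).

For 99% confidence, z* = 2.576 (from standard normal table)

Sample size formula for z-interval: n = (z*σ/E)²

n = (2.576 × 35.8 / 4.2)²
  = (21.957333)²
  = 482.1245

Round up to the nearest whole number: n = 483

483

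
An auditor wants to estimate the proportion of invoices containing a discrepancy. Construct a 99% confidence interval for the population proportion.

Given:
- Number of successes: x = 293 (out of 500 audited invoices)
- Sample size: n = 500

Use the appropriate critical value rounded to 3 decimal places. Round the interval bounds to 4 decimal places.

Sample proportion: p̂ = 293/500 = 0.586000

Check conditions for normal approximation:
  np̂ = 293 ≥ 10 ✓
  n(1-p̂) = 207 ≥ 10 ✓

The sample is large enough, so use a z-interval (normal approximation) for the proportion.

For 99% confidence, z* = 2.576 (from standard normal table)

Standard error: SE = √(p̂(1-p̂)/n) = √(0.586000×0.414000/500) = 0.02202744

Margin of error: E = z* × SE = 2.576 × 0.02202744 = 0.056743

Z-interval: p̂ ± E = 0.586000 ± 0.056743 = (0.529257, 0.642743)

Rounded to 4 decimal places:

(0.5293, 0.6427)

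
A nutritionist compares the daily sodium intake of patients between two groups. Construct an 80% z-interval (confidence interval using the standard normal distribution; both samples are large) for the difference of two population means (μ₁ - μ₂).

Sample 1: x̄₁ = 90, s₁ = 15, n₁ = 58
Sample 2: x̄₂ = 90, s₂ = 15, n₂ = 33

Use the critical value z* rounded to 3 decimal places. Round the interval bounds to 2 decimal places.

Both samples are large (n₁ = 58 ≥ 30, n₂ = 33 ≥ 30), so a z-interval for the difference of means applies.

Point estimate: x̄₁ - x̄₂ = 90 - 90 = 0

Standard error: SE = √(s₁²/n₁ + s₂²/n₂)
= √(15²/58 + 15²/33)
= √(3.879310 + 6.818182)
= 3.270702

For 80% confidence, z* = 1.282 (from standard normal table)
Margin of error: E = z* × SE = 1.282 × 3.270702 = 4.1930

Z-interval: (x̄₁ - x̄₂) ± E = 0 ± 4.1930 = (-4.1930, 4.1930)

Rounded to 2 decimal places:

(-4.19, 4.19)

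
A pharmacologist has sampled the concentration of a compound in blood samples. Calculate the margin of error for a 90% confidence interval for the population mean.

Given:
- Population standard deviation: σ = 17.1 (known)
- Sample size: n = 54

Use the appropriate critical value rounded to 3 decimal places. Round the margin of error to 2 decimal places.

The population standard deviation σ is known, so use the z-interval margin of error formula.

For 90% confidence, z* = 1.645 (from standard normal table)

Margin of error formula for z-interval: E = z* × σ/√n

E = 1.645 × 17.1/√54
  = 1.645 × 2.327015
  = 3.8279

Rounded to 2 decimal places:

3.83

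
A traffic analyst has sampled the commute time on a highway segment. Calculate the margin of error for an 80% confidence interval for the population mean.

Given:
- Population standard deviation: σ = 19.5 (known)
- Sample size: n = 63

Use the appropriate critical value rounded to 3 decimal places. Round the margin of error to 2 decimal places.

The population standard deviation σ is known, so use the z-interval margin of error formula.

For 80% confidence, z* = 1.282 (from standard normal table)

Margin of error formula for z-interval: E = z* × σ/√n

E = 1.282 × 19.5/√63
  = 1.282 × 2.456769
  = 3.1496

Rounded to 2 decimal places:

3.15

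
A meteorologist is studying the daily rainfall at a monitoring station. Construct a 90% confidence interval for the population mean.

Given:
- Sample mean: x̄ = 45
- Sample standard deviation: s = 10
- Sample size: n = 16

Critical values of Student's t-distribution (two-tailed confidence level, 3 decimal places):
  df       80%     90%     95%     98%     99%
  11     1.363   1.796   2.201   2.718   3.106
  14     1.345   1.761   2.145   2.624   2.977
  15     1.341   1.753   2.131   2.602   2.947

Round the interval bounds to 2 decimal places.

The population standard deviation σ is unknown (only the sample standard deviation s is given), so use a t-interval with df = n - 1 = 16 - 1 = 15.

For 90% confidence with df = 15, t* = 1.753 (from t-table)

Standard error: SE = s/√n = 10/√16 = 2.500000

Margin of error: E = t* × SE = 1.753 × 2.500000 = 4.3825

T-interval: x̄ ± E = 45 ± 4.3825 = (40.6175, 49.3825)

Rounded to 2 decimal places:

(40.62, 49.38)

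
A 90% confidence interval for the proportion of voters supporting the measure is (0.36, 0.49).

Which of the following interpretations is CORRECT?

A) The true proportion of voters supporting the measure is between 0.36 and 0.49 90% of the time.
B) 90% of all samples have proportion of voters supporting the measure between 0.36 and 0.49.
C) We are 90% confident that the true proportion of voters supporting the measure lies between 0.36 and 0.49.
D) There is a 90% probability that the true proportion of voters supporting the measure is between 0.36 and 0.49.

A confidence interval represents our confidence in the procedure, not a probability statement about the parameter.

Key concept: If we repeated this sampling process many times and computed a 90% CI each time, about 90% of those intervals would contain the true population parameter.

For this specific interval (0.36, 0.49):
- Midpoint (point estimate): 0.425
- Margin of error: 0.065

The correct interpretation is the one stating confidence that the true parameter lies in the interval — option C.

C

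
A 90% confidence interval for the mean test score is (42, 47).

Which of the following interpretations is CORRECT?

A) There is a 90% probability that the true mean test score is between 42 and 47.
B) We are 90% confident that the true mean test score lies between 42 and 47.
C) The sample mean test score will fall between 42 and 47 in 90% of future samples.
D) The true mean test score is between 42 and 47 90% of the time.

A confidence interval represents our confidence in the procedure, not a probability statement about the parameter.

Key concept: If we repeated this sampling process many times and computed a 90% CI each time, about 90% of those intervals would contain the true population parameter.

For this specific interval (42, 47):
- Midpoint (point estimate): 44.5
- Margin of error: 2.5

The correct interpretation is the one stating confidence that the true parameter lies in the interval — option B.

B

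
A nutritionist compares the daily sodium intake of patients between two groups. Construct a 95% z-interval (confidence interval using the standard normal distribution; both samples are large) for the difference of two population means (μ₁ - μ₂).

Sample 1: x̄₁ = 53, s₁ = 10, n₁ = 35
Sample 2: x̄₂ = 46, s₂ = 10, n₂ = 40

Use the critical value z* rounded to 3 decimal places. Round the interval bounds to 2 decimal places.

Both samples are large (n₁ = 35 ≥ 30, n₂ = 40 ≥ 30), so a z-interval for the difference of means applies.

Point estimate: x̄₁ - x̄₂ = 53 - 46 = 7

Standard error: SE = √(s₁²/n₁ + s₂²/n₂)
= √(10²/35 + 10²/40)
= √(2.857143 + 2.500000)
= 2.314550

For 95% confidence, z* = 1.96 (from standard normal table)
Margin of error: E = z* × SE = 1.96 × 2.314550 = 4.5365

Z-interval: (x̄₁ - x̄₂) ± E = 7 ± 4.5365 = (2.4635, 11.5365)

Rounded to 2 decimal places:

(2.46, 11.54)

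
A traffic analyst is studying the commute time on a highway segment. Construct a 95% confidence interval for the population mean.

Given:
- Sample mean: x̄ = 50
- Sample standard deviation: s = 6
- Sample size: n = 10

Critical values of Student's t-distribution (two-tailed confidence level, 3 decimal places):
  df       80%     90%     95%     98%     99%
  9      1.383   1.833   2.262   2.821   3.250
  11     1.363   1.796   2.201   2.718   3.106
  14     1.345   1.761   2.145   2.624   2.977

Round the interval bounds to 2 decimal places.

The population standard deviation σ is unknown (only the sample standard deviation s is given), so use a t-interval with df = n - 1 = 10 - 1 = 9.

For 95% confidence with df = 9, t* = 2.262 (from t-table)

Standard error: SE = s/√n = 6/√10 = 1.897367

Margin of error: E = t* × SE = 2.262 × 1.897367 = 4.2918

T-interval: x̄ ± E = 50 ± 4.2918 = (45.7082, 54.2918)

Rounded to 2 decimal places:

(45.71, 54.29)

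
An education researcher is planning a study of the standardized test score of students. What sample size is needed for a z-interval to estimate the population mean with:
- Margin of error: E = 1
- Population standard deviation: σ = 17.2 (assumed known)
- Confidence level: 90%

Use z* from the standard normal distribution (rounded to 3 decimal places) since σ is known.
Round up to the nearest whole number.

Using z* since population σ is known (z-interval formula).

For 90% confidence, z* = 1.645 (from standard normal table)

Sample size formula for z-interval: n = (z*σ/E)²

n = (1.645 × 17.2 / 1)²
  = (28.294000)²
  = 800.5504

Round up to the nearest whole number: n = 801

801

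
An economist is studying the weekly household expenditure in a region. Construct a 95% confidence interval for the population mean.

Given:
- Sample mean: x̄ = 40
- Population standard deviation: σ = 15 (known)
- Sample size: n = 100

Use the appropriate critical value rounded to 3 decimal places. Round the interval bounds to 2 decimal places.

The population standard deviation σ is known, so use a z-interval (standard normal critical value).

For 95% confidence, z* = 1.96 (from standard normal table)

Standard error: SE = σ/√n = 15/√100 = 1.500000

Margin of error: E = z* × SE = 1.96 × 1.500000 = 2.9400

Z-interval: x̄ ± E = 40 ± 2.9400 = (37.0600, 42.9400)

Rounded to 2 decimal places:

(37.06, 42.94)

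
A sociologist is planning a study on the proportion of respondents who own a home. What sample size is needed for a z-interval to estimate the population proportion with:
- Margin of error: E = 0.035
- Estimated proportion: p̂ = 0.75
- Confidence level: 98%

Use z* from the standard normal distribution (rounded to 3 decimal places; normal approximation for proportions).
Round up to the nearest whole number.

Using z* for proportion z-interval (normal approximation).

For 98% confidence, z* = 2.326 (from standard normal table)

Sample size formula for proportion z-interval: n = z*²p̂(1-p̂)/E²

n = 2.326² × 0.75 × 0.25 / 0.035²
  = 5.410276 × 0.1875 / 0.001225
  = 828.1035

Round up to the nearest whole number: n = 829

829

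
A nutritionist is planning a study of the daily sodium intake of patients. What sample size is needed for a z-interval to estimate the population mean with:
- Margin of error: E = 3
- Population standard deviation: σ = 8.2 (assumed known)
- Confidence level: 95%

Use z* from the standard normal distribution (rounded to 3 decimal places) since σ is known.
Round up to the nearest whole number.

Using z* since population σ is known (z-interval formula).

For 95% confidence, z* = 1.96 (from standard normal table)

Sample size formula for z-interval: n = (z*σ/E)²

n = (1.96 × 8.2 / 3)²
  = (5.357333)²
  = 28.7010

Round up to the nearest whole number: n = 29

29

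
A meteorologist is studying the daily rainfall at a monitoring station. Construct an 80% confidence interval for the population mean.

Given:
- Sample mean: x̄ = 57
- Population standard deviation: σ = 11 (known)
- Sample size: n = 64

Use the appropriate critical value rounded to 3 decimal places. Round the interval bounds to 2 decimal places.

The population standard deviation σ is known, so use a z-interval (standard normal critical value).

For 80% confidence, z* = 1.282 (from standard normal table)

Standard error: SE = σ/√n = 11/√64 = 1.375000

Margin of error: E = z* × SE = 1.282 × 1.375000 = 1.7628

Z-interval: x̄ ± E = 57 ± 1.7628 = (55.2373, 58.7627)

Rounded to 2 decimal places:

(55.24, 58.76)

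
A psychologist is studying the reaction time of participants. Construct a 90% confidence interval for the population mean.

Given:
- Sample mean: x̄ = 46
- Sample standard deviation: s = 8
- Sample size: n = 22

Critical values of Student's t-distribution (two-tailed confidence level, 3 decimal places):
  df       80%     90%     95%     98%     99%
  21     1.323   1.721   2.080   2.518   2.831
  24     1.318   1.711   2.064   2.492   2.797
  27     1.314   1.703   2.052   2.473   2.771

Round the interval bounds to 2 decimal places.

The population standard deviation σ is unknown (only the sample standard deviation s is given), so use a t-interval with df = n - 1 = 22 - 1 = 21.

For 90% confidence with df = 21, t* = 1.721 (from t-table)

Standard error: SE = s/√n = 8/√22 = 1.705606

Margin of error: E = t* × SE = 1.721 × 1.705606 = 2.9353

T-interval: x̄ ± E = 46 ± 2.9353 = (43.0647, 48.9353)

Rounded to 2 decimal places:

(43.06, 48.94)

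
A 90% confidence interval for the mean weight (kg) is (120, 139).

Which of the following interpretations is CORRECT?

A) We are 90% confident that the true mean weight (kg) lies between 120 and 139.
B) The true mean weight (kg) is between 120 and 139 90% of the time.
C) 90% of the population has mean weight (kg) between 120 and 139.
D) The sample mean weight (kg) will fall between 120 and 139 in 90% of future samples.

A confidence interval represents our confidence in the procedure, not a probability statement about the parameter.

Key concept: If we repeated this sampling process many times and computed a 90% CI each time, about 90% of those intervals would contain the true population parameter.

For this specific interval (120, 139):
- Midpoint (point estimate): 129.5
- Margin of error: 9.5

The correct interpretation is the one stating confidence that the true parameter lies in the interval — option A.

A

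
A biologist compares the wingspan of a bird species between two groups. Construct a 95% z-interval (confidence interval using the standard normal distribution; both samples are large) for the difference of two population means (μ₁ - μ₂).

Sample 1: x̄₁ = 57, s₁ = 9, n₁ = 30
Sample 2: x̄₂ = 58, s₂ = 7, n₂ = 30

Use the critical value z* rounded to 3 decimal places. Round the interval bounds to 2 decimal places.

Both samples are large (n₁ = 30 ≥ 30, n₂ = 30 ≥ 30), so a z-interval for the difference of means applies.

Point estimate: x̄₁ - x̄₂ = 57 - 58 = -1

Standard error: SE = √(s₁²/n₁ + s₂²/n₂)
= √(9²/30 + 7²/30)
= √(2.700000 + 1.633333)
= 2.081666

For 95% confidence, z* = 1.96 (from standard normal table)
Margin of error: E = z* × SE = 1.96 × 2.081666 = 4.0801

Z-interval: (x̄₁ - x̄₂) ± E = -1 ± 4.0801 = (-5.0801, 3.0801)

Rounded to 2 decimal places:

(-5.08, 3.08)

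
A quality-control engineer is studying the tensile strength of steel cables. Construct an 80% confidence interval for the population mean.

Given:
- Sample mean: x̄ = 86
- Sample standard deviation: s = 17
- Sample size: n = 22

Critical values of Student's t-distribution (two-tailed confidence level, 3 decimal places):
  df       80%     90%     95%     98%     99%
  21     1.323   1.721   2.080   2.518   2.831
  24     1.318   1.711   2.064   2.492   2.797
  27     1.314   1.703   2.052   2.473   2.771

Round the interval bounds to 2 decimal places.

The population standard deviation σ is unknown (only the sample standard deviation s is given), so use a t-interval with df = n - 1 = 22 - 1 = 21.

For 80% confidence with df = 21, t* = 1.323 (from t-table)

Standard error: SE = s/√n = 17/√22 = 3.624412

Margin of error: E = t* × SE = 1.323 × 3.624412 = 4.7951

T-interval: x̄ ± E = 86 ± 4.7951 = (81.2049, 90.7951)

Rounded to 2 decimal places:

(81.20, 90.80)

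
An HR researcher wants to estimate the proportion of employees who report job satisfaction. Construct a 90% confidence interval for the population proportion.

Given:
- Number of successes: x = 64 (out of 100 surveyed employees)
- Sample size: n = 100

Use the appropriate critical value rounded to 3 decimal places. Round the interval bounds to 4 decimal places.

Sample proportion: p̂ = 64/100 = 0.640000

Check conditions for normal approximation:
  np̂ = 64 ≥ 10 ✓
  n(1-p̂) = 36 ≥ 10 ✓

The sample is large enough, so use a z-interval (normal approximation) for the proportion.

For 90% confidence, z* = 1.645 (from standard normal table)

Standard error: SE = √(p̂(1-p̂)/n) = √(0.640000×0.360000/100) = 0.04800000

Margin of error: E = z* × SE = 1.645 × 0.04800000 = 0.078960

Z-interval: p̂ ± E = 0.640000 ± 0.078960 = (0.561040, 0.718960)

Rounded to 4 decimal places:

(0.5610, 0.7190)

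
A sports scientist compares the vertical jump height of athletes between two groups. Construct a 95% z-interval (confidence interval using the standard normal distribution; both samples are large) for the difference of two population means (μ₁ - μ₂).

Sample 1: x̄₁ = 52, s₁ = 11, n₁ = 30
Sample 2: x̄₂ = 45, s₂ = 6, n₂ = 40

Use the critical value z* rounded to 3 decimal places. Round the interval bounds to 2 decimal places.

Both samples are large (n₁ = 30 ≥ 30, n₂ = 40 ≥ 30), so a z-interval for the difference of means applies.

Point estimate: x̄₁ - x̄₂ = 52 - 45 = 7

Standard error: SE = √(s₁²/n₁ + s₂²/n₂)
= √(11²/30 + 6²/40)
= √(4.033333 + 0.900000)
= 2.221111

For 95% confidence, z* = 1.96 (from standard normal table)
Margin of error: E = z* × SE = 1.96 × 2.221111 = 4.3534

Z-interval: (x̄₁ - x̄₂) ± E = 7 ± 4.3534 = (2.6466, 11.3534)

Rounded to 2 decimal places:

(2.65, 11.35)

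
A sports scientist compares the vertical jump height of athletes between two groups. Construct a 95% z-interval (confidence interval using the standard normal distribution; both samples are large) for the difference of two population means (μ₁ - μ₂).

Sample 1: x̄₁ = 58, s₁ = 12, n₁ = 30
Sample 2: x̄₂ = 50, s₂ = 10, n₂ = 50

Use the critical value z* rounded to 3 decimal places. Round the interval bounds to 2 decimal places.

Both samples are large (n₁ = 30 ≥ 30, n₂ = 50 ≥ 30), so a z-interval for the difference of means applies.

Point estimate: x̄₁ - x̄₂ = 58 - 50 = 8

Standard error: SE = √(s₁²/n₁ + s₂²/n₂)
= √(12²/30 + 10²/50)
= √(4.800000 + 2.000000)
= 2.607681

For 95% confidence, z* = 1.96 (from standard normal table)
Margin of error: E = z* × SE = 1.96 × 2.607681 = 5.1111

Z-interval: (x̄₁ - x̄₂) ± E = 8 ± 5.1111 = (2.8889, 13.1111)

Rounded to 2 decimal places:

(2.89, 13.11)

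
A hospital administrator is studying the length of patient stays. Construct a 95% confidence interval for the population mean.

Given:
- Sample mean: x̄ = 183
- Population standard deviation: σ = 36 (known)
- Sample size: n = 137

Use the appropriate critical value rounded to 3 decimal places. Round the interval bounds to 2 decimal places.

The population standard deviation σ is known, so use a z-interval (standard normal critical value).

For 95% confidence, z* = 1.96 (from standard normal table)

Standard error: SE = σ/√n = 36/√137 = 3.075688

Margin of error: E = z* × SE = 1.96 × 3.075688 = 6.0283

Z-interval: x̄ ± E = 183 ± 6.0283 = (176.9717, 189.0283)

Rounded to 2 decimal places:

(176.97, 189.03)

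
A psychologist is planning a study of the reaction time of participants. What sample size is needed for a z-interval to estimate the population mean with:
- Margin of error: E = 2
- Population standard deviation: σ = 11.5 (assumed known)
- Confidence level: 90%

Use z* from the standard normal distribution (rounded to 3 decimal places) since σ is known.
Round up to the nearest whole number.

Using z* since population σ is known (z-interval formula).

For 90% confidence, z* = 1.645 (from standard normal table)

Sample size formula for z-interval: n = (z*σ/E)²

n = (1.645 × 11.5 / 2)²
  = (9.458750)²
  = 89.4680

Round up to the nearest whole number: n = 90

90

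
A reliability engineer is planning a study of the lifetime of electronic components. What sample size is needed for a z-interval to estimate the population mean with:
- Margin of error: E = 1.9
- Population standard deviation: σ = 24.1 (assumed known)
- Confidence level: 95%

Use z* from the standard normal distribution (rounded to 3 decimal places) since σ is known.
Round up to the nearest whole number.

Using z* since population σ is known (z-interval formula).

For 95% confidence, z* = 1.96 (from standard normal table)

Sample size formula for z-interval: n = (z*σ/E)²

n = (1.96 × 24.1 / 1.9)²
  = (24.861053)²
  = 618.0719

Round up to the nearest whole number: n = 619

619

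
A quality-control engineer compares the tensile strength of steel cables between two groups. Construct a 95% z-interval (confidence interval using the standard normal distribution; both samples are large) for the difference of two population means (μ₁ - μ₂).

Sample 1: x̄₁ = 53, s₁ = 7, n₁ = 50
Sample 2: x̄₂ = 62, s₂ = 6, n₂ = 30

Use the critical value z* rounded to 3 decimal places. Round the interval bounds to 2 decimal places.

Both samples are large (n₁ = 50 ≥ 30, n₂ = 30 ≥ 30), so a z-interval for the difference of means applies.

Point estimate: x̄₁ - x̄₂ = 53 - 62 = -9

Standard error: SE = √(s₁²/n₁ + s₂²/n₂)
= √(7²/50 + 6²/30)
= √(0.980000 + 1.200000)
= 1.476482

For 95% confidence, z* = 1.96 (from standard normal table)
Margin of error: E = z* × SE = 1.96 × 1.476482 = 2.8939

Z-interval: (x̄₁ - x̄₂) ± E = -9 ± 2.8939 = (-11.8939, -6.1061)

Rounded to 2 decimal places:

(-11.89, -6.11)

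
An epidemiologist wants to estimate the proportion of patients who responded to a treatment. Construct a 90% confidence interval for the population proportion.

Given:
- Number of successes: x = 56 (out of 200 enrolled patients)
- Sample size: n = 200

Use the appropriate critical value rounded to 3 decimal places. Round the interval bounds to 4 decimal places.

Sample proportion: p̂ = 56/200 = 0.280000

Check conditions for normal approximation:
  np̂ = 56 ≥ 10 ✓
  n(1-p̂) = 144 ≥ 10 ✓

The sample is large enough, so use a z-interval (normal approximation) for the proportion.

For 90% confidence, z* = 1.645 (from standard normal table)

Standard error: SE = √(p̂(1-p̂)/n) = √(0.280000×0.720000/200) = 0.03174902

Margin of error: E = z* × SE = 1.645 × 0.03174902 = 0.052227

Z-interval: p̂ ± E = 0.280000 ± 0.052227 = (0.227773, 0.332227)

Rounded to 4 decimal places:

(0.2278, 0.3322)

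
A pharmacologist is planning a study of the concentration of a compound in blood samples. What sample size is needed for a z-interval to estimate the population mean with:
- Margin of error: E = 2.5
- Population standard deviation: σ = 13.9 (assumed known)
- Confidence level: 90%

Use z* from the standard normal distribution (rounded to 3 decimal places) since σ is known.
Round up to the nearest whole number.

Using z* since population σ is known (z-interval formula).

For 90% confidence, z* = 1.645 (from standard normal table)

Sample size formula for z-interval: n = (z*σ/E)²

n = (1.645 × 13.9 / 2.5)²
  = (9.146200)²
  = 83.6530

Round up to the nearest whole number: n = 84

84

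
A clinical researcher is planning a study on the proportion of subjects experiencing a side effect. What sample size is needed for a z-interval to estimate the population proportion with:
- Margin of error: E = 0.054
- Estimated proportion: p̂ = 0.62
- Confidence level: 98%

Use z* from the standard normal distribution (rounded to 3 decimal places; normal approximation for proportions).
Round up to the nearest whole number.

Using z* for proportion z-interval (normal approximation).

For 98% confidence, z* = 2.326 (from standard normal table)

Sample size formula for proportion z-interval: n = z*²p̂(1-p̂)/E²

n = 2.326² × 0.62 × 0.38 / 0.054²
  = 5.410276 × 0.2356 / 0.002916
  = 437.1266

Round up to the nearest whole number: n = 438

438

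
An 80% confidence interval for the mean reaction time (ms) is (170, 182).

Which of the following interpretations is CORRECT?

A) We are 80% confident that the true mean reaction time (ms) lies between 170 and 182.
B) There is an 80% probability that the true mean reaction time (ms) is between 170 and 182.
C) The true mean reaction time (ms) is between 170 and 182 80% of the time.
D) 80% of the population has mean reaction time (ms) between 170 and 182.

A confidence interval represents our confidence in the procedure, not a probability statement about the parameter.

Key concept: If we repeated this sampling process many times and computed an 80% CI each time, about 80% of those intervals would contain the true population parameter.

For this specific interval (170, 182):
- Midpoint (point estimate): 176
- Margin of error: 6

The correct interpretation is the one stating confidence that the true parameter lies in the interval — option A.

A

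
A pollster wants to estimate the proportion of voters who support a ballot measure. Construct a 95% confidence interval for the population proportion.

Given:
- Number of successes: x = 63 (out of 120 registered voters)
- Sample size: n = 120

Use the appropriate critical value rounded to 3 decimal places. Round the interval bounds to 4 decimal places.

Sample proportion: p̂ = 63/120 = 0.525000

Check conditions for normal approximation:
  np̂ = 63 ≥ 10 ✓
  n(1-p̂) = 57 ≥ 10 ✓

The sample is large enough, so use a z-interval (normal approximation) for the proportion.

For 95% confidence, z* = 1.96 (from standard normal table)

Standard error: SE = √(p̂(1-p̂)/n) = √(0.525000×0.475000/120) = 0.04558646

Margin of error: E = z* × SE = 1.96 × 0.04558646 = 0.089349

Z-interval: p̂ ± E = 0.525000 ± 0.089349 = (0.435651, 0.614349)

Rounded to 4 decimal places:

(0.4357, 0.6143)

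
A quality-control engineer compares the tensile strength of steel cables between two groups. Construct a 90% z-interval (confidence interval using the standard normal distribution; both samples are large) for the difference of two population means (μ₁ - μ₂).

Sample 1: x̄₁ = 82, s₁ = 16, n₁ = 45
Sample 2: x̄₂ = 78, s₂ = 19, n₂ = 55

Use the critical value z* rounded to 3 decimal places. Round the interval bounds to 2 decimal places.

Both samples are large (n₁ = 45 ≥ 30, n₂ = 55 ≥ 30), so a z-interval for the difference of means applies.

Point estimate: x̄₁ - x̄₂ = 82 - 78 = 4

Standard error: SE = √(s₁²/n₁ + s₂²/n₂)
= √(16²/45 + 19²/55)
= √(5.688889 + 6.563636)
= 3.500361

For 90% confidence, z* = 1.645 (from standard normal table)
Margin of error: E = z* × SE = 1.645 × 3.500361 = 5.7581

Z-interval: (x̄₁ - x̄₂) ± E = 4 ± 5.7581 = (-1.7581, 9.7581)

Rounded to 2 decimal places:

(-1.76, 9.76)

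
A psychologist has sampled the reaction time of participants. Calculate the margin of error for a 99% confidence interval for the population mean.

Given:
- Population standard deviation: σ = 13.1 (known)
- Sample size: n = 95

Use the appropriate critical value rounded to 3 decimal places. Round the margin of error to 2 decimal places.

The population standard deviation σ is known, so use the z-interval margin of error formula.

For 99% confidence, z* = 2.576 (from standard normal table)

Margin of error formula for z-interval: E = z* × σ/√n

E = 2.576 × 13.1/√95
  = 2.576 × 1.344032
  = 3.4622

Rounded to 2 decimal places:

3.46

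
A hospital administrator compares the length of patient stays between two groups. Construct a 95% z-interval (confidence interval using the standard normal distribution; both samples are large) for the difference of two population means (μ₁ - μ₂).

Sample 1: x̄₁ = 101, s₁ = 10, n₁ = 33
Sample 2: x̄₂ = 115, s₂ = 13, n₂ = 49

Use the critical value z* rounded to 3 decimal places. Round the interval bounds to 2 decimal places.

Both samples are large (n₁ = 33 ≥ 30, n₂ = 49 ≥ 30), so a z-interval for the difference of means applies.

Point estimate: x̄₁ - x̄₂ = 101 - 115 = -14

Standard error: SE = √(s₁²/n₁ + s₂²/n₂)
= √(10²/33 + 13²/49)
= √(3.030303 + 3.448980)
= 2.545444

For 95% confidence, z* = 1.96 (from standard normal table)
Margin of error: E = z* × SE = 1.96 × 2.545444 = 4.9891

Z-interval: (x̄₁ - x̄₂) ± E = -14 ± 4.9891 = (-18.9891, -9.0109)

Rounded to 2 decimal places:

(-18.99, -9.01)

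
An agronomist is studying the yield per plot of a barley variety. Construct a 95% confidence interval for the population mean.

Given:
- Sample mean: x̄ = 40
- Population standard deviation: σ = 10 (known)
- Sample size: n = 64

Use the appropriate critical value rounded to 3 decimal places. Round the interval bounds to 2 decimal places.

The population standard deviation σ is known, so use a z-interval (standard normal critical value).

For 95% confidence, z* = 1.96 (from standard normal table)

Standard error: SE = σ/√n = 10/√64 = 1.250000

Margin of error: E = z* × SE = 1.96 × 1.250000 = 2.4500

Z-interval: x̄ ± E = 40 ± 2.4500 = (37.5500, 42.4500)

Rounded to 2 decimal places:

(37.55, 42.45)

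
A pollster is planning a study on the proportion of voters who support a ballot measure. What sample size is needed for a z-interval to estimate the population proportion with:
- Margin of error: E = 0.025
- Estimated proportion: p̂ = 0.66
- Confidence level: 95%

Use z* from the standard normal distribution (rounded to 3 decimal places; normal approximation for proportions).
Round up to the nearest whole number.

Using z* for proportion z-interval (normal approximation).

For 95% confidence, z* = 1.96 (from standard normal table)

Sample size formula for proportion z-interval: n = z*²p̂(1-p̂)/E²

n = 1.96² × 0.66 × 0.34 / 0.025²
  = 3.8416 × 0.2244 / 0.000625
  = 1379.2881

Round up to the nearest whole number: n = 1380

1380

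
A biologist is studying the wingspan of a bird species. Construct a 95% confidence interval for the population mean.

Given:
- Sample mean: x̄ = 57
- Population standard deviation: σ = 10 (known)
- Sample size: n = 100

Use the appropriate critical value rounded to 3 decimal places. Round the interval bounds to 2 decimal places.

The population standard deviation σ is known, so use a z-interval (standard normal critical value).

For 95% confidence, z* = 1.96 (from standard normal table)

Standard error: SE = σ/√n = 10/√100 = 1.000000

Margin of error: E = z* × SE = 1.96 × 1.000000 = 1.9600

Z-interval: x̄ ± E = 57 ± 1.9600 = (55.0400, 58.9600)

Rounded to 2 decimal places:

(55.04, 58.96)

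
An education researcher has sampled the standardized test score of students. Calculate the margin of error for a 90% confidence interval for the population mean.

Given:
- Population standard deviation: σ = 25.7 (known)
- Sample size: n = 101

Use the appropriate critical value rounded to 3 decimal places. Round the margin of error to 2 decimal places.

The population standard deviation σ is known, so use the z-interval margin of error formula.

For 90% confidence, z* = 1.645 (from standard normal table)

Margin of error formula for z-interval: E = z* × σ/√n

E = 1.645 × 25.7/√101
  = 1.645 × 2.557246
  = 4.2067

Rounded to 2 decimal places:

4.21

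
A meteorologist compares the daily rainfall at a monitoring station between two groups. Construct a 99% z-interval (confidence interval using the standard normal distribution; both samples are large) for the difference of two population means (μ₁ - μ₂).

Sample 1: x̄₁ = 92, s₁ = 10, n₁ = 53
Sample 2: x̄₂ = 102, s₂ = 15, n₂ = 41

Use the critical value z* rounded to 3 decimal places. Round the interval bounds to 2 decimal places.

Both samples are large (n₁ = 53 ≥ 30, n₂ = 41 ≥ 30), so a z-interval for the difference of means applies.

Point estimate: x̄₁ - x̄₂ = 92 - 102 = -10

Standard error: SE = √(s₁²/n₁ + s₂²/n₂)
= √(10²/53 + 15²/41)
= √(1.886792 + 5.487805)
= 2.715621

For 99% confidence, z* = 2.576 (from standard normal table)
Margin of error: E = z* × SE = 2.576 × 2.715621 = 6.9954

Z-interval: (x̄₁ - x̄₂) ± E = -10 ± 6.9954 = (-16.9954, -3.0046)

Rounded to 2 decimal places:

(-17.00, -3.00)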